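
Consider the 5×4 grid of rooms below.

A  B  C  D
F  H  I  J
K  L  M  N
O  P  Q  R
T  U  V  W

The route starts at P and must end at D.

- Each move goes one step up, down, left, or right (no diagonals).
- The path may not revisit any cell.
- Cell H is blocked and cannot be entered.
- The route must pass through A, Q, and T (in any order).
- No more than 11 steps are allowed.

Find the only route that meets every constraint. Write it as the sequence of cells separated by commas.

Any route must reach A, Q, and T and still end at D within 11 moves, so the order of the required stops is forced.
Route from P: right 1 to Q, down 1 to V, left 2 to T, up 4 to A, right 3 to D — 11 moves in all.
Check: all required cells visited; 11 ≤ 11 moves.

P, Q, V, U, T, O, K, F, A, B, C, D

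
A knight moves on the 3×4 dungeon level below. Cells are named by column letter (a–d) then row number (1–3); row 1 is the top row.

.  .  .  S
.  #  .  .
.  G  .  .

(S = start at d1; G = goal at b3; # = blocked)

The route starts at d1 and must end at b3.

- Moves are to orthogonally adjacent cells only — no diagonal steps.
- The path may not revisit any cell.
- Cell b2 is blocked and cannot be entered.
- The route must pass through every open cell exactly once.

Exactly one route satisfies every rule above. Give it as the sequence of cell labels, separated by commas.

d1, d2, d3, c3, c2, c1, b1, a1, a2, a3, b3

Need to visit all 11 open cells exactly once, starting at d1 and ending at b3.
Cell d3 has only two open neighbours (d2 and c3), so the path must pass straight through it: one of those is the cell it's entered from and the other is where it exits.
Route from d1: 2× down (reaching d3), left to c3, 2× up (reaching c1), 2× left (reaching a1), 2× down (reaching a3), right to b3 — 10 moves in all.
Check: all 11 open cells covered.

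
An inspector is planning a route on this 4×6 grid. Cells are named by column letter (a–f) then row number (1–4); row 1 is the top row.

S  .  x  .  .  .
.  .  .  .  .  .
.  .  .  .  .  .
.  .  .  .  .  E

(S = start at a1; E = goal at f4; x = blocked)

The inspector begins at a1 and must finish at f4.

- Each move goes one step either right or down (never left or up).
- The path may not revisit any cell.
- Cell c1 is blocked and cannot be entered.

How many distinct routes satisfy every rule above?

36

A right/down-only route from a1 to f4 makes exactly 3 down-moves and 5 right-moves in some order.
With no other constraints that would be C(8,3) = 56 routes.
Subtract routes through each blocked cell (inclusion–exclusion for overlaps): − through c1: 20 → 36.
That gives 36 routes.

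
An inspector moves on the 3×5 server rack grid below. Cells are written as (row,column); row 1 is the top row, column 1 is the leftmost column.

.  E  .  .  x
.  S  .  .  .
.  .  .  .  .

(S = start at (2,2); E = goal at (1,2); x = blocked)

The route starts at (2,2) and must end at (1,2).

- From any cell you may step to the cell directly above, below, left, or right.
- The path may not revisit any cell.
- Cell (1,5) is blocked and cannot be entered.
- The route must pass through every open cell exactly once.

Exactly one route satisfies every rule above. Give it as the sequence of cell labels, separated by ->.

Need to visit all 14 open cells exactly once, starting at (2,2) and ending at (1,2).
Cell (1,4) has only two open neighbours ((2,4) and (1,3)), so the path must pass straight through it: one of those is the cell it's entered from and the other is where it exits.
Route from (2,2): right 1 to (2,3), up 1 to (1,3), right 1 to (1,4), down 1 to (2,4), right 1 to (2,5), down 1 to (3,5), left 4 to (3,1), up 2 to (1,1), right 1 to (1,2) — 13 moves in all.
Check: all 14 open cells covered.

(2,2) -> (2,3) -> (1,3) -> (1,4) -> (2,4) -> (2,5) -> (3,5) -> (3,4) -> (3,3) -> (3,2) -> (3,1) -> (2,1) -> (1,1) -> (1,2)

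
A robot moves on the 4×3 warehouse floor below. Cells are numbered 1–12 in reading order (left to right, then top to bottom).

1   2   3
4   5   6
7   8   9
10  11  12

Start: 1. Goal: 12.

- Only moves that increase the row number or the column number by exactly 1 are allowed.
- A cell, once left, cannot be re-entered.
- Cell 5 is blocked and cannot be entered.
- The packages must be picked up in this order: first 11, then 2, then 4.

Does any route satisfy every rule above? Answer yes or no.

no

2 lies above 11, so going from 11 to 2 would need an upward move — but moves only go right/down, so 11 cannot be visited before 2.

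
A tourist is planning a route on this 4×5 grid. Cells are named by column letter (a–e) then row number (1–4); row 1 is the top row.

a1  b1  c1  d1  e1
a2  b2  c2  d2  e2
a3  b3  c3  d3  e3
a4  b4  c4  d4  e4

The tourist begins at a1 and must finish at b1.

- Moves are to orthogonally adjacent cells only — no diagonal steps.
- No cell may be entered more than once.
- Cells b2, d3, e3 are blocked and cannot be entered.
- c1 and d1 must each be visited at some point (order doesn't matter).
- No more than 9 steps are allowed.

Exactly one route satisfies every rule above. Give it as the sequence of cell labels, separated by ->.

The budget equals the shortest possible length, so every move has to be on a shortest route through the required cells.
Route from a1: 2× down (reaching a3), 2× right (reaching c3), up to c2, right to d2, up to d1, 2× left (reaching b1) — 9 moves in all.
Check: all required cells visited; 9 ≤ 9 moves.

a1 -> a2 -> a3 -> b3 -> c3 -> c2 -> d2 -> d1 -> c1 -> b1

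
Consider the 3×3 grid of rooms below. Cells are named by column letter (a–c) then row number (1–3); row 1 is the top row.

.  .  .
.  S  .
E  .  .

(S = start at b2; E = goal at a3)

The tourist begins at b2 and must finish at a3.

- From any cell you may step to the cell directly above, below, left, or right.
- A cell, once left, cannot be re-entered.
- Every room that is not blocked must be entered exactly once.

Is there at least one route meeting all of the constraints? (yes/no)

One route that works: b2 → b3 → c3 → c2 → c1 → b1 → a1 → a2 → a3.

yes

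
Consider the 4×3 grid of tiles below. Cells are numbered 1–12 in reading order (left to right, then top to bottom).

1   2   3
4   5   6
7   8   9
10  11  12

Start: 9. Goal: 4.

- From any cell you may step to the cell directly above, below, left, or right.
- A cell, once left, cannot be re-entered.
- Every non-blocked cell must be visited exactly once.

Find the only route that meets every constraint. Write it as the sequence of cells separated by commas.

9, 12, 11, 10, 7, 8, 5, 6, 3, 2, 1, 4

Need to visit all 12 open cells exactly once, starting at 9 and ending at 4.
Route from 9: down to 12, 2× left (reaching 10), up to 7, right to 8, up to 5, right to 6, up to 3, 2× left (reaching 1), down to 4 — 11 moves in all.
Check: all 12 open cells covered.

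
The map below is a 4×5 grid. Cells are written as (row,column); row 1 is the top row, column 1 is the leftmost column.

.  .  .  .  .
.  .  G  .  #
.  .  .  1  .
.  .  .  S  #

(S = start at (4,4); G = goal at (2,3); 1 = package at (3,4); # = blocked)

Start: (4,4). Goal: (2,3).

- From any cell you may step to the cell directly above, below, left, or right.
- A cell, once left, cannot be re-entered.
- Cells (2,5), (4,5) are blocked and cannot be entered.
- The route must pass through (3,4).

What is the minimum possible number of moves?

Any route passes through (3,4) somewhere between (4,4) and (2,3). Summing Manhattan distances along the two legs ((4,4) → (3,4) → (2,3)) gives a lower bound of 1 + 2 = 3 moves.
A route of 3 moves achieves this: (4,4) → (3,4) → (2,4) → (2,3).
Since 3 matches the lower bound, it is optimal.

3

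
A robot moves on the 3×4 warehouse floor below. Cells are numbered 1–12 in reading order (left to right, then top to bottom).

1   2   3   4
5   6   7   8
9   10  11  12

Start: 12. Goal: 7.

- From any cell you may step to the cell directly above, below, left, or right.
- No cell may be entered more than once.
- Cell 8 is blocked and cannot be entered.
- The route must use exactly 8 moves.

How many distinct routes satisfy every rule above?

4

Need simple routes of exactly 8 moves from 12 to 7 (Manhattan distance 2, so 3 moves are spent on a detour and 3 undoing it).
Enumerating: 12 11 10 6 5 1 2 3 7 | 12 11 10 9 5 1 2 6 7 | 12 11 10 9 5 1 2 3 7 | 12 11 10 9 5 6 2 3 7.
That gives 4 routes.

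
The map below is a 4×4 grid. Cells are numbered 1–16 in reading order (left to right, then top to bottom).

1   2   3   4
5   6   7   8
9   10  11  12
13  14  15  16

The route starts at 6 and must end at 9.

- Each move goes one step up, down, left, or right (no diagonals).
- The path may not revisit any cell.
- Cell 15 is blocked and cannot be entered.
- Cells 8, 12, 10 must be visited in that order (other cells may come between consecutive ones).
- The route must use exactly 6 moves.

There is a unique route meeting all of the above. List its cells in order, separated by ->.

6 -> 7 -> 8 -> 12 -> 11 -> 10 -> 9

The waypoints must appear in the order 8, 12, 10, with no cell reused.
Route from 6: 2× right (reaching 8), down to 12, 3× left (reaching 9) — 6 moves in all.
Check: order respected (8 at step 2, 12 at step 3, 10 at step 5); 6 moves as required.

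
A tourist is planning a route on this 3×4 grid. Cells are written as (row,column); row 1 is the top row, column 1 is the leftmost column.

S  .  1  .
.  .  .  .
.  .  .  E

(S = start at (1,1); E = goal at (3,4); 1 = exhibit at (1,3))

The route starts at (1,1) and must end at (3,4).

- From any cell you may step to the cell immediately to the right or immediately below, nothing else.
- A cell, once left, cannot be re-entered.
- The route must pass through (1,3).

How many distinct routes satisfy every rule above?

A right/down-only route from (1,1) to (3,4) makes exactly 2 down-moves and 3 right-moves in some order.
With no other constraints that would be C(5,2) = 10 routes.
Split at (1,3) and multiply the segment counts: (1,1)→(1,3): 1; (1,3)→(3,4): 3; product = 3.
That gives 3 routes.

3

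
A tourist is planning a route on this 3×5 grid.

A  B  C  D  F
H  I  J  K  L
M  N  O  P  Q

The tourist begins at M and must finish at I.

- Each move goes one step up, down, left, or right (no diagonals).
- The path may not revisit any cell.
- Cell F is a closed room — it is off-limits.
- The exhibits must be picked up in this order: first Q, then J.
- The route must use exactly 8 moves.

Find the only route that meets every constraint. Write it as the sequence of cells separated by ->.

The waypoints must appear in the order Q, J, with no cell reused.
Route from M: 4× right (reaching Q), up to L, 3× left (reaching I) — 8 moves in all.
Check: order respected (Q at step 4, J at step 7); 8 moves as required.

M -> N -> O -> P -> Q -> L -> K -> J -> I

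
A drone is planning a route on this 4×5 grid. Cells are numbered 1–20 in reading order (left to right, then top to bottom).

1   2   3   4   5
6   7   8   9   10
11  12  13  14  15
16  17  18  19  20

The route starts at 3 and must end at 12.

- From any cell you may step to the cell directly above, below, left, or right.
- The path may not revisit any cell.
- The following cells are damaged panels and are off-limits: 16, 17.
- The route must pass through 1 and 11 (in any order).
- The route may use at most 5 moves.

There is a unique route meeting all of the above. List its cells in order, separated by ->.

3 -> 2 -> 1 -> 6 -> 11 -> 12

The 5-move cap with required stops at 1, 11 leaves no slack for detours.
Route from 3: left 2 to 1, down 2 to 11, right 1 to 12 — 5 moves in all.
Check: all required cells visited; 5 ≤ 5 moves.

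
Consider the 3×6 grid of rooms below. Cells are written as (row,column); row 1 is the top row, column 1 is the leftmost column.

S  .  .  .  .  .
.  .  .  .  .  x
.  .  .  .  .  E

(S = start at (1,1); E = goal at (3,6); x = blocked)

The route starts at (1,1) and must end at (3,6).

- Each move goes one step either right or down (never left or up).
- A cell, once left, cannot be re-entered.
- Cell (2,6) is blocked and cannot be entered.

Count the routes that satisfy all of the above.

15

A right/down-only route from (1,1) to (3,6) makes exactly 2 down-moves and 5 right-moves in some order.
With no other constraints that would be C(7,2) = 21 routes.
Subtract routes through each blocked cell (inclusion–exclusion for overlaps): − through (2,6): 6 → 15.
That gives 15 routes.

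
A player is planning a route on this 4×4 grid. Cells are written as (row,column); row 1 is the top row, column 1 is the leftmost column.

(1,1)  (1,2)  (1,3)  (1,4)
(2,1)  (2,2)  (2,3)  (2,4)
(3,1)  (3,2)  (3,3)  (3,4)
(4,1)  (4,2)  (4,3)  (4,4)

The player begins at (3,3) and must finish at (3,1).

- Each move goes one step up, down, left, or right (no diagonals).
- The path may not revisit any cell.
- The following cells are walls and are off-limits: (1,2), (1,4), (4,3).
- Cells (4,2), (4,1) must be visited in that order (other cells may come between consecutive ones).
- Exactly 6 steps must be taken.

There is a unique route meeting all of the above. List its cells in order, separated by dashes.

The waypoints must appear in the order (4,2), (4,1), with no cell reused.
Route from (3,3): up 1 to (2,3), left 1 to (2,2), down 2 to (4,2), left 1 to (4,1), up 1 to (3,1) — 6 moves in all.
Check: order respected ((4,2) at step 4, (4,1) at step 5); 6 moves as required.

(3,3) - (2,3) - (2,2) - (3,2) - (4,2) - (4,1) - (3,1)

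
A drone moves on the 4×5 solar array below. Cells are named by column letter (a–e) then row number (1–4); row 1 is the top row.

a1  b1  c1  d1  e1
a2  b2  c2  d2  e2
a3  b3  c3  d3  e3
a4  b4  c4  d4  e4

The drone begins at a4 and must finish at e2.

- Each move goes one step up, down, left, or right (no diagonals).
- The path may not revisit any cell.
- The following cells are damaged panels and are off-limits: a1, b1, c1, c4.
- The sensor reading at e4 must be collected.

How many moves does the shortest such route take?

8

Any route passes through e4 somewhere between a4 and e2. Summing Manhattan distances along the two legs (a4 → e4 → e2) gives a lower bound of 4 + 2 = 6 moves.
That bound ignores the blocked cells. Measuring each leg by the fewest moves that actually steer around them (a4→e4: 6; e4→e2: 2) raises the lower bound to 8.
A route of 8 moves exists: a4 → a3 → b3 → c3 → d3 → d4 → e4 → e3 → e2.
Since 8 matches that lower bound, it is optimal.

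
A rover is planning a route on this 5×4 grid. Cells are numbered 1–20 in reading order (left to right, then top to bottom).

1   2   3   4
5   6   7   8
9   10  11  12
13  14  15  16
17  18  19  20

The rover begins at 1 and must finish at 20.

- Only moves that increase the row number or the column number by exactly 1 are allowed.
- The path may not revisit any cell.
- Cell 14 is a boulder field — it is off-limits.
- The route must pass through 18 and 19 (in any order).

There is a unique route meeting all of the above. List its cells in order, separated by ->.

Moves only go right or down, so the column and row indices never decrease.
Route from 1: down 4 to 17, right 3 to 20 — 7 moves in all.
Check: all required cells visited.

1 -> 5 -> 9 -> 13 -> 17 -> 18 -> 19 -> 20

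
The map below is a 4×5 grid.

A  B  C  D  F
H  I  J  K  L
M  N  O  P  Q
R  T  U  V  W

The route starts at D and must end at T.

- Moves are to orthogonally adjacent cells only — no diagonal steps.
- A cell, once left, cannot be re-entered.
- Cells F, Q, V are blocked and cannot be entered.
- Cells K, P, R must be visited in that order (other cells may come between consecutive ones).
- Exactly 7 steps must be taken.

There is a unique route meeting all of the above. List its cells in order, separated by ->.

D -> K -> P -> O -> N -> M -> R -> T

The waypoints must appear in the order K, P, R, with no cell reused.
Route from D: 2× down (reaching P), 3× left (reaching M), down to R, right to T — 7 moves in all.
Check: order respected (K at step 1, P at step 2, R at step 6); 7 moves as required.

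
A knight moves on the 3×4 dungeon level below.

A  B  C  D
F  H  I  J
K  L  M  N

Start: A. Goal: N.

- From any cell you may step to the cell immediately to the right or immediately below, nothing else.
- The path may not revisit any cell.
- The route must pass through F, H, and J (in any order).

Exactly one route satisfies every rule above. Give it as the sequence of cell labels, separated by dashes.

Moves only go right or down, so the column and row indices never decrease.
Route from A: down to F, 3× right (reaching J), down to N — 5 moves in all.
Check: all required cells visited.

A - F - H - I - J - N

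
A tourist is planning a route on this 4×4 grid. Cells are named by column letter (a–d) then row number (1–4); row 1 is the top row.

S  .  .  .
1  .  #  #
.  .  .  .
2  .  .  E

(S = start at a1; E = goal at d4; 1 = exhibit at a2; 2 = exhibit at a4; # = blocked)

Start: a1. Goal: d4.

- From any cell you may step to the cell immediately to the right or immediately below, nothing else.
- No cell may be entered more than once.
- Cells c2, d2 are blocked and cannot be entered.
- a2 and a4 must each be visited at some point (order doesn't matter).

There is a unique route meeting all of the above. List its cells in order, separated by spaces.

a1 a2 a3 a4 b4 c4 d4

Moves only go right or down, so the column and row indices never decrease.
Route from a1: 3× down (reaching a4), 3× right (reaching d4) — 6 moves in all.
Check: all required cells visited.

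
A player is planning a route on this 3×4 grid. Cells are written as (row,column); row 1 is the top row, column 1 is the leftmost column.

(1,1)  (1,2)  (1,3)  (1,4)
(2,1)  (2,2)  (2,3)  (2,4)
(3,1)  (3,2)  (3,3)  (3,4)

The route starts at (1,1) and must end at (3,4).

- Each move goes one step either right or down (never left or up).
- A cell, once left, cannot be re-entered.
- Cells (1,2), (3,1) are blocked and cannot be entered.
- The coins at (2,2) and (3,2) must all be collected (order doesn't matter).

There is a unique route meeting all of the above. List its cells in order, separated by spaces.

(1,1) (2,1) (2,2) (3,2) (3,3) (3,4)

Moves only go right or down, so the column and row indices never decrease.
Route from (1,1): down 1 to (2,1), right 1 to (2,2), down 1 to (3,2), right 2 to (3,4) — 5 moves in all.
Check: all required cells visited.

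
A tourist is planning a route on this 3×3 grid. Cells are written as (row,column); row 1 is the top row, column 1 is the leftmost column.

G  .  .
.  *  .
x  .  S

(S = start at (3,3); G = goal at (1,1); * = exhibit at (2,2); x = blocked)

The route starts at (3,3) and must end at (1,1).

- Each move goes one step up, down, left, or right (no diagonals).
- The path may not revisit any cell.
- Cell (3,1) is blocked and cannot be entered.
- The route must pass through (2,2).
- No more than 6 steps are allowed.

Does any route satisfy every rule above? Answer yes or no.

yes

One route that works: (3,3) → (2,3) → (2,2) → (1,2) → (1,1).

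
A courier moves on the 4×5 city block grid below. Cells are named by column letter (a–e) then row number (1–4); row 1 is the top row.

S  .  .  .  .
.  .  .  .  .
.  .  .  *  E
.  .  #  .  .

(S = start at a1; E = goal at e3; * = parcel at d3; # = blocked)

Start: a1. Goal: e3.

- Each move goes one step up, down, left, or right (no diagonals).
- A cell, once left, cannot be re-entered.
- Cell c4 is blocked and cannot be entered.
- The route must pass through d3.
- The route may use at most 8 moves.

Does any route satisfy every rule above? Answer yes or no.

One route that works: a1 → a2 → a3 → b3 → c3 → d3 → e3.

yes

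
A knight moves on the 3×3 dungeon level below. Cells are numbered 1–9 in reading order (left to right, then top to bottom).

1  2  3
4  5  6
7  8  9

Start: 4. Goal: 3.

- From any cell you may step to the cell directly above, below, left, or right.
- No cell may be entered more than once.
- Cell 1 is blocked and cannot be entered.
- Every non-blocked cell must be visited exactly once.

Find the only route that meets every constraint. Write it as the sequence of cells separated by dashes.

Need to visit all 8 open cells exactly once, starting at 4 and ending at 3.
Cell 9 has only two open neighbours (6 and 8), so the path must pass straight through it: one of those is the cell it's entered from and the other is where it exits.
Route from 4: down to 7, 2× right (reaching 9), up to 6, left to 5, up to 2, right to 3 — 7 moves in all.
Check: all 8 open cells covered.

4 - 7 - 8 - 9 - 6 - 5 - 2 - 3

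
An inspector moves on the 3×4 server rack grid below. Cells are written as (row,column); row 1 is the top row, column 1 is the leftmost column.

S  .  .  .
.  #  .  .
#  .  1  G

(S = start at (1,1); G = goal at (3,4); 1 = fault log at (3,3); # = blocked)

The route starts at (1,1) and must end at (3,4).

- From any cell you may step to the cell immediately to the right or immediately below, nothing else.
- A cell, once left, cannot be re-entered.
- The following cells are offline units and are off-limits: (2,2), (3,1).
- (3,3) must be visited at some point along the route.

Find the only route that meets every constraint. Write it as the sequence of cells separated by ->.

Moves only go right or down, so the column and row indices never decrease.
Route from (1,1): 2× right (reaching (1,3)), 2× down (reaching (3,3)), right to (3,4) — 5 moves in all.
Check: all required cells visited.

(1,1) -> (1,2) -> (1,3) -> (2,3) -> (3,3) -> (3,4)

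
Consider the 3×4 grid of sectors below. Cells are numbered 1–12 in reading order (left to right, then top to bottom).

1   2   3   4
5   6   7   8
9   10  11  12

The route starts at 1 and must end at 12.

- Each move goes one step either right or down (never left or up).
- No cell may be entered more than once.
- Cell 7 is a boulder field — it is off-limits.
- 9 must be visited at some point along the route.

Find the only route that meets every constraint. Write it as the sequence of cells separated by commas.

1, 5, 9, 10, 11, 12

Moves only go right or down, so the column and row indices never decrease.
Route from 1: 2× down (reaching 9), 3× right (reaching 12) — 5 moves in all.
Check: all required cells visited.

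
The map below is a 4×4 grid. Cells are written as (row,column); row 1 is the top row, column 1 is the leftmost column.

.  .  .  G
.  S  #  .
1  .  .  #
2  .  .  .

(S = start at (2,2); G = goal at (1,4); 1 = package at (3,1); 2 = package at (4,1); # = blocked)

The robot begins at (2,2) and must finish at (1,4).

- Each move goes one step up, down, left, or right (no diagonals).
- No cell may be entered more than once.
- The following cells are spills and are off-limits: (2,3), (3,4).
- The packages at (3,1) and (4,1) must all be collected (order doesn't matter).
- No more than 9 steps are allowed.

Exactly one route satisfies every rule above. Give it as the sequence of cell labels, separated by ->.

The budget equals the shortest possible length, so every move has to be on a shortest route through the required cells.
Route from (2,2): down 2 to (4,2), left 1 to (4,1), up 3 to (1,1), right 3 to (1,4) — 9 moves in all.
Check: all required cells visited; 9 ≤ 9 moves.

(2,2) -> (3,2) -> (4,2) -> (4,1) -> (3,1) -> (2,1) -> (1,1) -> (1,2) -> (1,3) -> (1,4)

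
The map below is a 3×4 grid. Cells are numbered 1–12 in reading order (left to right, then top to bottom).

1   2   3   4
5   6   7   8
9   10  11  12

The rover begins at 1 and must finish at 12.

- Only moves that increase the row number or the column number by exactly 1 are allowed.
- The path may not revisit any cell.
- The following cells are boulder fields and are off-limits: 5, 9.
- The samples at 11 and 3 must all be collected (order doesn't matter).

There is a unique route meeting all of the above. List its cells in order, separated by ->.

1 -> 2 -> 3 -> 7 -> 11 -> 12

Moves only go right or down, so the column and row indices never decrease.
Route from 1: right 2 to 3, down 2 to 11, right 1 to 12 — 5 moves in all.
Check: all required cells visited.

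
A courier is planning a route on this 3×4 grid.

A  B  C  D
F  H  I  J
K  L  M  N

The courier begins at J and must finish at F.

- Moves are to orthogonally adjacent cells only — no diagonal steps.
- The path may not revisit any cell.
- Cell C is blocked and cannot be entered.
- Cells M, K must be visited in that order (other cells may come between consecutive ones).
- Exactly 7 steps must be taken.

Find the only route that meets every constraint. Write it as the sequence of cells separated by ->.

The waypoints must appear in the order M, K, with no cell reused.
Route from J: down 1 to N, left 1 to M, up 1 to I, left 1 to H, down 1 to L, left 1 to K, up 1 to F — 7 moves in all.
Check: order respected (M at step 2, K at step 6); 7 moves as required.

J -> N -> M -> I -> H -> L -> K -> F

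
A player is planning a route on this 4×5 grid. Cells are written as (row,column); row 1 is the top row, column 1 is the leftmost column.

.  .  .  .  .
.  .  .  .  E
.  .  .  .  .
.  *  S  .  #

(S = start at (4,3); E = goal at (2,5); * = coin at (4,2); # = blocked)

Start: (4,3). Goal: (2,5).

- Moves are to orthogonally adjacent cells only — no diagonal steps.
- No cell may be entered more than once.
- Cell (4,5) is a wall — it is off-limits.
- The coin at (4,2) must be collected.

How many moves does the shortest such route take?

Any route passes through (4,2) somewhere between (4,3) and (2,5). Summing Manhattan distances along the two legs ((4,3) → (4,2) → (2,5)) gives a lower bound of 1 + 5 = 6 moves.
A route of 6 moves achieves this: (4,3) → (4,2) → (3,2) → (2,2) → (2,3) → (2,4) → (2,5).
Since 6 matches the lower bound, it is optimal.

6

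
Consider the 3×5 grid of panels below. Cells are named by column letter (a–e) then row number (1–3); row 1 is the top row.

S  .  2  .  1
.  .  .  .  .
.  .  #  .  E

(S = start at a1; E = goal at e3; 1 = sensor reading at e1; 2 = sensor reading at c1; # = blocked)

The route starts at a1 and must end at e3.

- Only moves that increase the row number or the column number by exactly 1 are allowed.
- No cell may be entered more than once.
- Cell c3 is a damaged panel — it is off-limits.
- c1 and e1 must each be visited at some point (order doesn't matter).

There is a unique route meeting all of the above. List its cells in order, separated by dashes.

Moves only go right or down, so the column and row indices never decrease.
Route from a1: right 4 to e1, down 2 to e3 — 6 moves in all.
Check: all required cells visited.

a1 - b1 - c1 - d1 - e1 - e2 - e3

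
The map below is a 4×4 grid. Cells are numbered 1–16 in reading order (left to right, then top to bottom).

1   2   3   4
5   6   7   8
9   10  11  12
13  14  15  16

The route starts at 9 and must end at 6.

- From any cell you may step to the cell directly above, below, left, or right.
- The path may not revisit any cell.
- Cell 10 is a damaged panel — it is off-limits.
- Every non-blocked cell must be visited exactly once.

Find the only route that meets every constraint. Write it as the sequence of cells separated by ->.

9 -> 13 -> 14 -> 15 -> 16 -> 12 -> 11 -> 7 -> 8 -> 4 -> 3 -> 2 -> 1 -> 5 -> 6

Need to visit all 15 open cells exactly once, starting at 9 and ending at 6.
Cell 13 has only two open neighbours (9 and 14), so the path must pass straight through it: one of those is the cell it's entered from and the other is where it exits.
Route from 9: down 1 to 13, right 3 to 16, up 1 to 12, left 1 to 11, up 1 to 7, right 1 to 8, up 1 to 4, left 3 to 1, down 1 to 5, right 1 to 6 — 14 moves in all.
Check: all 15 open cells covered.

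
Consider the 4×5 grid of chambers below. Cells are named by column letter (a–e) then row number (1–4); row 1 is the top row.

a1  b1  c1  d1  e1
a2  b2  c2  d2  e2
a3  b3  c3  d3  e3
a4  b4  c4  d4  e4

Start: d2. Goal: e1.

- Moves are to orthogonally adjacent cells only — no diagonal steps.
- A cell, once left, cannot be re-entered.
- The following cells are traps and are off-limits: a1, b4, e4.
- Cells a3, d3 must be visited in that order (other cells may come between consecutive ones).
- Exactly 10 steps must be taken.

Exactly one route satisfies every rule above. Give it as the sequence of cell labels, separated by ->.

The waypoints must appear in the order a3, d3, with no cell reused.
Route from d2: 3× left (reaching a2), down to a3, 4× right (reaching e3), 2× up (reaching e1) — 10 moves in all.
Check: order respected (a3 at step 4, d3 at step 7); 10 moves as required.

d2 -> c2 -> b2 -> a2 -> a3 -> b3 -> c3 -> d3 -> e3 -> e2 -> e1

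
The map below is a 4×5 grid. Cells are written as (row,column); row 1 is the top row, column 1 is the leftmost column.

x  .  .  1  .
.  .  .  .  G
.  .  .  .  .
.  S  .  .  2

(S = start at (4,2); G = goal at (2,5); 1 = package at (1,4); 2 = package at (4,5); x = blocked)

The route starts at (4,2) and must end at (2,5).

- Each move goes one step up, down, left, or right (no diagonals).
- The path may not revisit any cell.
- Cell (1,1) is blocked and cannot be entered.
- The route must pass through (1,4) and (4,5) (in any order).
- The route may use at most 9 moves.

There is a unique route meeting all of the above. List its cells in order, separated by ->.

(4,2) -> (4,3) -> (4,4) -> (4,5) -> (3,5) -> (3,4) -> (2,4) -> (1,4) -> (1,5) -> (2,5)

Any route must reach (1,4) and (4,5) and still end at (2,5) within 9 moves, so the order of the required stops is forced.
Route from (4,2): 3× right (reaching (4,5)), up to (3,5), left to (3,4), 2× up (reaching (1,4)), right to (1,5), down to (2,5) — 9 moves in all.
Check: all required cells visited; 9 ≤ 9 moves.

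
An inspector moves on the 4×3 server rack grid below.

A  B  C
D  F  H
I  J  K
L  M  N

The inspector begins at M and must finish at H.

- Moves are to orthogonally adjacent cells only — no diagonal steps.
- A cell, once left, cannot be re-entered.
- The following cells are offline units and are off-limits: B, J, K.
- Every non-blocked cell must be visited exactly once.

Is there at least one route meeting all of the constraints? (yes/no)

Cell A has only one open neighbour but is neither the start nor the goal, so a Hamiltonian route would have to both enter and leave it through the same neighbour — impossible without revisiting.

no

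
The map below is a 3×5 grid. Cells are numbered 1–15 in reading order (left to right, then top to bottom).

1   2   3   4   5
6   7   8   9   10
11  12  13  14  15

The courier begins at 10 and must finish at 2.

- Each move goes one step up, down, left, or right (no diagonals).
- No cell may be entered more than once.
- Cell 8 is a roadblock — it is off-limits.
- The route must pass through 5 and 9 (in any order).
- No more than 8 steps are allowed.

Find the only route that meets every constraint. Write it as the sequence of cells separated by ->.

The 8-move cap with required stops at 5, 9 leaves no slack for detours.
Route from 10: up to 5, left to 4, 2× down (reaching 14), 2× left (reaching 12), 2× up (reaching 2) — 8 moves in all.
Check: all required cells visited; 8 ≤ 8 moves.

10 -> 5 -> 4 -> 9 -> 14 -> 13 -> 12 -> 7 -> 2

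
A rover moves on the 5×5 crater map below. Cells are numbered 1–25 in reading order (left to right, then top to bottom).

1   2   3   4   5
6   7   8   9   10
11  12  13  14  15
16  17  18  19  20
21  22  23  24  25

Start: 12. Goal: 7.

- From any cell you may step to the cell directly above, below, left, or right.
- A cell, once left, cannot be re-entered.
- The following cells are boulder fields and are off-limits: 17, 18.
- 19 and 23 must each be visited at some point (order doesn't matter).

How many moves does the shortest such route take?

Any route passes through 19 and 23 in some order between 12 and 7. Summing Manhattan distances along each leg and taking the cheapest ordering (12 → 19 → 23 → 7) gives a lower bound of 3 + 2 + 4 = 9 moves.
That bound ignores the blocked cells. Measuring each leg by the fewest moves that actually steer around them (12→19: 3; 19→23: 2; 23→7: 6) raises the lower bound to 11.
A route of 11 moves exists: 12 → 11 → 16 → 21 → 22 → 23 → 24 → 19 → 14 → 9 → 8 → 7.
Since 11 matches that lower bound, it is optimal.

11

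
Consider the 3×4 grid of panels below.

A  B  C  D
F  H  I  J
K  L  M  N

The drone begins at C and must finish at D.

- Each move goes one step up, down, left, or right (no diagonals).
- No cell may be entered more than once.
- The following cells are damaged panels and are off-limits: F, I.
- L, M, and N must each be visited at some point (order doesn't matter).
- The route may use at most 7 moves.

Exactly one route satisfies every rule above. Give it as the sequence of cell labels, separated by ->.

C -> B -> H -> L -> M -> N -> J -> D

The budget equals the shortest possible length, so every move has to be on a shortest route through the required cells.
Route from C: left 1 to B, down 2 to L, right 2 to N, up 2 to D — 7 moves in all.
Check: all required cells visited; 7 ≤ 7 moves.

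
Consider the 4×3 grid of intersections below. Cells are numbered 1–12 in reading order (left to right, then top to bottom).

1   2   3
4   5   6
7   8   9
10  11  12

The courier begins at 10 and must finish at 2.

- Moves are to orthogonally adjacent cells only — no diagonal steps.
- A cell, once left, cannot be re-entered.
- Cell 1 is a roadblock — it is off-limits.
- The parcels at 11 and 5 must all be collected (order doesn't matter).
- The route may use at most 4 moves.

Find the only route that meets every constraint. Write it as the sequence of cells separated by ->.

Any route must reach 11 and 5 and still end at 2 within 4 moves, so the order of the required stops is forced.
Route from 10: right 1 to 11, up 3 to 2 — 4 moves in all.
Check: all required cells visited; 4 ≤ 4 moves.

10 -> 11 -> 8 -> 5 -> 2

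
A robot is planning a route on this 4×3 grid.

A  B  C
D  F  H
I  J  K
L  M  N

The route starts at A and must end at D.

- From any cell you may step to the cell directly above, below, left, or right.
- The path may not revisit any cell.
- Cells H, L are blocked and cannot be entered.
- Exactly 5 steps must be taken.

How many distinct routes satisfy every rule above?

1

Need simple routes of exactly 5 moves from A to D (Manhattan distance 1, so 2 moves are spent on a detour and 2 undoing it).
Enumerating: A B F J I D.
That gives 1 route.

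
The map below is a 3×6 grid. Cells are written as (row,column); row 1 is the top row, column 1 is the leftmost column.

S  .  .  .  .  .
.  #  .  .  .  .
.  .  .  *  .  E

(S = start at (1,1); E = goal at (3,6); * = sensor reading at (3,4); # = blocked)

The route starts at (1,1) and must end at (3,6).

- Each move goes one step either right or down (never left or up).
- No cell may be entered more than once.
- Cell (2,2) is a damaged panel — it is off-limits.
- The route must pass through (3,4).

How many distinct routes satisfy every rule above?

A right/down-only route from (1,1) to (3,6) makes exactly 2 down-moves and 5 right-moves in some order.
With no other constraints that would be C(7,2) = 21 routes.
Split at (3,4) and multiply the segment counts (each segment already excludes blocked cells): (1,1)→(3,4): 4; (3,4)→(3,6): 1; product = 4.
That gives 4 routes.

4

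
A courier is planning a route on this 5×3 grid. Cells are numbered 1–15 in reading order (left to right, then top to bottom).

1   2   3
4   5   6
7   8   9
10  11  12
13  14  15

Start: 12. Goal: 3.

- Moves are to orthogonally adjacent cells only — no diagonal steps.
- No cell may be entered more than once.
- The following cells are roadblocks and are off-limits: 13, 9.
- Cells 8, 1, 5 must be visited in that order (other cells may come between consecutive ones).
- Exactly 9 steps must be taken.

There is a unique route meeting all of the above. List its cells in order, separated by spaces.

The waypoints must appear in the order 8, 1, 5, with no cell reused.
Route from 12: left to 11, up to 8, left to 7, 2× up (reaching 1), right to 2, down to 5, right to 6, up to 3 — 9 moves in all.
Check: order respected (8 at step 2, 1 at step 5, 5 at step 7); 9 moves as required.

12 11 8 7 4 1 2 5 6 3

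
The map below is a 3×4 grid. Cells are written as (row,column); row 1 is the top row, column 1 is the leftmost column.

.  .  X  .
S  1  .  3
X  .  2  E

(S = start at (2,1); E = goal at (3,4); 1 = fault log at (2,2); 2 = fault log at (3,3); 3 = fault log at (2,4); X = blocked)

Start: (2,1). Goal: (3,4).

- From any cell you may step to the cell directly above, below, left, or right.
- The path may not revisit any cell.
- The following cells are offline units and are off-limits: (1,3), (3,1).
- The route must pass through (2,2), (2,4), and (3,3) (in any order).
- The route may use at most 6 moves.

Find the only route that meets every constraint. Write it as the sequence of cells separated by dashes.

The 6-move cap with required stops at (2,2), (2,4), (3,3) leaves no slack for detours.
Route from (2,1): right to (2,2), down to (3,2), right to (3,3), up to (2,3), right to (2,4), down to (3,4) — 6 moves in all.
Check: all required cells visited; 6 ≤ 6 moves.

(2,1) - (2,2) - (3,2) - (3,3) - (2,3) - (2,4) - (3,4)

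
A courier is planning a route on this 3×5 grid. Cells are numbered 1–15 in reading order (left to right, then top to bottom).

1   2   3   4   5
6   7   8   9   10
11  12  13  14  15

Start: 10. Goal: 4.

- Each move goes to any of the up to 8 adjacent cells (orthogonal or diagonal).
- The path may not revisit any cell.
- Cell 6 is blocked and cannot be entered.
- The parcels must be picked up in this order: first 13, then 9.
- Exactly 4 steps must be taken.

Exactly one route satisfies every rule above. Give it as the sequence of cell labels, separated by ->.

10 -> 14 -> 13 -> 9 -> 4

The waypoints must appear in the order 13, 9, with no cell reused.
Route from 10: down-left 1 to 14, left 1 to 13, up-right 1 to 9, up 1 to 4 — 4 moves in all.
Check: order respected (13 at step 2, 9 at step 3); 4 moves as required.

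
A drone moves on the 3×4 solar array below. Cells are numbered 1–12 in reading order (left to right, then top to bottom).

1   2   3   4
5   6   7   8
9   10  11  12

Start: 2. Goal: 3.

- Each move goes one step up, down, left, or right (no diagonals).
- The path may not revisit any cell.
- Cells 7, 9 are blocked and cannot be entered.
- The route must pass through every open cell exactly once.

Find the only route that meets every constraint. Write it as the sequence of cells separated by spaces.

Need to visit all 10 open cells exactly once, starting at 2 and ending at 3.
Cell 8 has only two open neighbours (4 and 12), so the path must pass straight through it: one of those is the cell it's entered from and the other is where it exits.
Route from 2: left to 1, down to 5, right to 6, down to 10, 2× right (reaching 12), 2× up (reaching 4), left to 3 — 9 moves in all.
Check: all 10 open cells covered.

2 1 5 6 10 11 12 8 4 3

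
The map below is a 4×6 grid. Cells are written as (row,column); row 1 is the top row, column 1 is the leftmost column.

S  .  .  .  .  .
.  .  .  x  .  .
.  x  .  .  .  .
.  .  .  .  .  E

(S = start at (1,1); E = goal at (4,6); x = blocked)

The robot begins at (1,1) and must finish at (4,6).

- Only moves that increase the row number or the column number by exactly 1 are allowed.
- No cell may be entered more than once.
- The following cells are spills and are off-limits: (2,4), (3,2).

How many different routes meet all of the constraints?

A right/down-only route from (1,1) to (4,6) makes exactly 3 down-moves and 5 right-moves in some order.
With no other constraints that would be C(8,3) = 56 routes.
Subtract routes through each blocked cell (inclusion–exclusion for overlaps): − through (2,4): 24 − through (3,2): 15 → 17.
That gives 17 routes.

17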